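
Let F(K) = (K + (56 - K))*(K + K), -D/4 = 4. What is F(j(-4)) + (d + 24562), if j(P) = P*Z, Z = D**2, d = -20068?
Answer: -110194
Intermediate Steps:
D = -16 (D = -4*4 = -16)
Z = 256 (Z = (-16)**2 = 256)
j(P) = 256*P (j(P) = P*256 = 256*P)
F(K) = 112*K (F(K) = 56*(2*K) = 112*K)
F(j(-4)) + (d + 24562) = 112*(256*(-4)) + (-20068 + 24562) = 112*(-1024) + 4494 = -114688 + 4494 = -110194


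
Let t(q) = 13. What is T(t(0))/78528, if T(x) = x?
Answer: 13/78528 ≈ 0.00016555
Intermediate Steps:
T(t(0))/78528 = 13/78528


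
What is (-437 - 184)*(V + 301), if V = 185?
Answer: -301806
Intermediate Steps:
(-437 - 184)*(V + 301) = (-437 - 184)*(185 + 301) = -621*486 = -301806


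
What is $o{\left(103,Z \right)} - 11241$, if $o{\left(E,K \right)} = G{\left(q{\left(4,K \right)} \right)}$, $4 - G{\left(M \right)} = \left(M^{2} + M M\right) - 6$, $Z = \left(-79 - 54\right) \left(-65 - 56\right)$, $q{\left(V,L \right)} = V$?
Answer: $-11263$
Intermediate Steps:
$Z = 16093$ ($Z = \left(-133\right) \left(-121\right) = 16093$)
$G{\left(M \right)} = 10 - 2 M^{2}$ ($G{\left(M \right)} = 4 - \left(\left(M^{2} + M M\right) - 6\right) = 4 - \left(\left(M^{2} + M^{2}\right) - 6\right) = 4 - \left(2 M^{2} - 6\right) = 4 - \left(-6 + 2 M^{2}\right) = 10 - 2 M^{2}$)
$o{\left(E,K \right)} = -22$ ($o{\left(E,K \right)} = 10 - 2 \cdot 4^{2} = 10 - 32 = -22$)
$o{\left(103,Z \right)} - 11241 = -22 - 11241 = -11263$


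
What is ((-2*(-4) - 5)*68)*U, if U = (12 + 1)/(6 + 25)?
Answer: 2652/31 ≈ 85.548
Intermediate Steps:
U = 13/31 ≈ 0.41935
((-2*(-4) - 5)*68)*U = ((-2*(-4) - 5)*68)*(13/31) = ((8 - 5)*68)*(13/31) = (3*68)*(13/31) = 204*(13/31) = 2652/31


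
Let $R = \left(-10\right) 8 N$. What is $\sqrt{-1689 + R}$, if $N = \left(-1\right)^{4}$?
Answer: $i \sqrt{1769} \approx 42.06 i$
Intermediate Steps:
$N = 1$
$R = -80$ ($R = \left(-10\right) 8 \cdot 1 = \left(-80\right) 1 = -80$)
$\sqrt{-1689 + R} = \sqrt{-1689 - 80} = \sqrt{-1769} = i \sqrt{1769}$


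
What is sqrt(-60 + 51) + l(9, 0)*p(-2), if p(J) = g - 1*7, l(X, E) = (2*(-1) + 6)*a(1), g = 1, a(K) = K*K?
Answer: -24 + 3*I ≈ -24.0 + 3.0*I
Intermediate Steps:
a(K) = K**2
l(X, E) = 4 (l(X, E) = (2*(-1) + 6)*1**2 = (-2 + 6)*1 = 4*1 = 4)
p(J) = -6 (p(J) = 1 - 1*7 = 1 - 7 = -6)
sqrt(-60 + 51) + l(9, 0)*p(-2) = sqrt(-60 + 51) + 4*(-6) = sqrt(-9) - 24 = 3*I - 24 = -24 + 3*I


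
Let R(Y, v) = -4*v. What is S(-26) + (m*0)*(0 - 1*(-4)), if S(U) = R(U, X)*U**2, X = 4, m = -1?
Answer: -10816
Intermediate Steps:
S(U) = -16*U**2 (S(U) = (-4*4)*U**2 = -16*U**2)
S(-26) + (m*0)*(0 - 1*(-4)) = -16*(-26)**2 + (-1*0)*(0 - 1*(-4)) = -16*676 + 0*(0 + 4) = -10816 + 0*4 = -10816 + 0 = -10816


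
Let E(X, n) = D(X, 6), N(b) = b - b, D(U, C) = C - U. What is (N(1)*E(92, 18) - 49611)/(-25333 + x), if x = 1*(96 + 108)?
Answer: 49611/25129 ≈ 1.9743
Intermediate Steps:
x = 204 (x = 1*204 = 204)
N(b) = 0
E(X, n) = 6 - X
(N(1)*E(92, 18) - 49611)/(-25333 + x) = (0*(6 - 1*92) - 49611)/(-25333 + 204) = (0*(6 - 92) - 49611)/(-25129) = (0*(-86) - 49611)*(-1/25129) = (0 - 49611)*(-1/25129) = -49611*(-1/25129) = 49611/25129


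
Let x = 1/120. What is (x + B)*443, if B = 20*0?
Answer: 443/120 ≈ 3.6917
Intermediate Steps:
B = 0
x = 1/120 ≈ 0.0083333
(x + B)*443 = (1/120 + 0)*443 = (1/120)*443 = 443/120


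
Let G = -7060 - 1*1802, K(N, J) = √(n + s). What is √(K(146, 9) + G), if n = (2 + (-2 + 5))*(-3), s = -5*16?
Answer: √(-8862 + I*√95) ≈ 0.0518 + 94.138*I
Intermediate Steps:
s = -80
n = -15 (n = (2 + 3)*(-3) = 5*(-3) = -15)
K(N, J) = I*√95 (K(N, J) = √(-15 - 80) = √(-95) = I*√95)
G = -8862 (G = -7060 - 1802 = -8862)
√(K(146, 9) + G) = √(I*√95 - 8862) = √(-8862 + I*√95)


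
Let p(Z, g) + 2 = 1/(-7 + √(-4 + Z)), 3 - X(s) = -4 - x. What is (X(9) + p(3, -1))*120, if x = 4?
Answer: 5316/5 - 12*I/5 ≈ 1063.2 - 2.4*I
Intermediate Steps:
X(s) = 11 (X(s) = 3 - (-4 - 1*4) = 3 - (-4 - 4) = 3 - 1*(-8) = 3 + 8 = 11)
p(Z, g) = -2 + 1/(-7 + √(-4 + Z))
(X(9) + p(3, -1))*120 = (11 + (15 - 2*√(-4 + 3))/(-7 + √(-4 + 3)))*120 = (11 + (15 - 2*I)/(-7 + √(-1)))*120 = (11 + (15 - 2*I)/(-7 + I))*120 = (11 + ((-7 - I)/50)*(15 - 2*I))*120 = (11 + (-7 - I)*(15 - 2*I)/50)*120 = 1320 + 12*(-7 - I)*(15 - 2*I)/5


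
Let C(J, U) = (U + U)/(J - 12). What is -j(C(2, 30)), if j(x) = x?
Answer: 6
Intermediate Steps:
C(J, U) = 2*U/(-12 + J) (C(J, U) = (2*U)/(-12 + J) = 2*U/(-12 + J))
-j(C(2, 30)) = -2*30/(-12 + 2) = -2*30/(-10) = -2*30*(-1)/10 = -1*(-6) = 6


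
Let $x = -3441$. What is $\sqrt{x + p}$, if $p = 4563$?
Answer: $\sqrt{1122} \approx 33.496$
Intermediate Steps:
$\sqrt{x + p} = \sqrt{-3441 + 4563} = \sqrt{1122}$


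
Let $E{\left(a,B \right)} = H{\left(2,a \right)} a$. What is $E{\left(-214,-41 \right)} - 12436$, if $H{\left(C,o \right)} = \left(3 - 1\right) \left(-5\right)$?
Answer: $-10296$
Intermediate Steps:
$H{\left(C,o \right)} = -10$ ($H{\left(C,o \right)} = 2 \left(-5\right) = -10$)
$E{\left(a,B \right)} = - 10 a$
$E{\left(-214,-41 \right)} - 12436 = \left(-10\right) \left(-214\right) - 12436 = 2140 - 12436 = -10296$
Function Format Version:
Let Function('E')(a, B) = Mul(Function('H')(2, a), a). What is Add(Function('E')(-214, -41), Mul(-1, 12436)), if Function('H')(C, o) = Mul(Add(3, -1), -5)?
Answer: -10296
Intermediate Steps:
Function('H')(C, o) = -10 (Function('H')(C, o) = Mul(2, -5) = -10)
Function('E')(a, B) = Mul(-10, a)
Add(Function('E')(-214, -41), Mul(-1, 12436)) = Add(Mul(-10, -214), Mul(-1, 12436)) = Add(2140, -12436) = -10296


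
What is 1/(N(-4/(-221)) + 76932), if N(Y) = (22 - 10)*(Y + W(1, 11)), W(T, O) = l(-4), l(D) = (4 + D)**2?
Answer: 221/17002020 ≈ 1.2998e-5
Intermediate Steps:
W(T, O) = 0 (W(T, O) = (4 - 4)**2 = 0**2 = 0)
N(Y) = 12*Y (N(Y) = (22 - 10)*(Y + 0) = 12*Y)
1/(N(-4/(-221)) + 76932) = 1/(12*(-4/(-221)) + 76932) = 1/(12*(-4*(-1/221)) + 76932) = 1/(12*(4/221) + 76932) = 1/(48/221 + 76932) = 1/(17002020/221) = 221/17002020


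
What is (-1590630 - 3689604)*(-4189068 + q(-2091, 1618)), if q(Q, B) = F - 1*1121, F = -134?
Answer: 22125885975582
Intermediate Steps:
q(Q, B) = -1255 (q(Q, B) = -134 - 1*1121 = -134 - 1121 = -1255)
(-1590630 - 3689604)*(-4189068 + q(-2091, 1618)) = (-1590630 - 3689604)*(-4189068 - 1255) = -5280234*(-4190323) = 22125885975582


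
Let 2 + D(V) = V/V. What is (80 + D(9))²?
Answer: 6241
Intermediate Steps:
D(V) = -1 (D(V) = -2 + V/V = -2 + 1 = -1)
(80 + D(9))² = (80 - 1)² = 79² = 6241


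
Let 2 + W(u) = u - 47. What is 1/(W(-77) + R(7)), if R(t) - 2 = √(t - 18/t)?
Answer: -28/3471 - √217/107601 ≈ -0.0082037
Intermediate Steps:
W(u) = -49 + u (W(u) = -2 + (u - 47) = -2 + (-47 + u) = -49 + u)
R(t) = 2 + √(t - 18/t)
1/(W(-77) + R(7)) = 1/((-49 - 77) + (2 + √(7 - 18/7))) = 1/(-126 + (2 + √(7 - 18*⅐))) = 1/(-126 + (2 + √(7 - 18/7))) = 1/(-126 + (2 + √(31/7))) = 1/(-126 + (2 + √217/7)) = 1/(-124 + √217/7)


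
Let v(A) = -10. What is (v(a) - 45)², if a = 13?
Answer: 3025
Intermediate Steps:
(v(a) - 45)² = (-10 - 45)² = (-55)² = 3025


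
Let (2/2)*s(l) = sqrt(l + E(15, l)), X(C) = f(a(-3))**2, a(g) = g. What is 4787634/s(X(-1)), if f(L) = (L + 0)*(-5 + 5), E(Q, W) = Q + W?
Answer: 1595878*sqrt(15)/5 ≈ 1.2362e+6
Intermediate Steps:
f(L) = 0 (f(L) = L*0 = 0)
X(C) = 0 (X(C) = 0**2 = 0)
s(l) = sqrt(15 + 2*l) (s(l) = sqrt(l + (15 + l)) = sqrt(15 + 2*l))
4787634/s(X(-1)) = 4787634/(sqrt(15 + 2*0)) = 4787634/(sqrt(15 + 0)) = 4787634/(sqrt(15)) = 4787634*(sqrt(15)/15) = 1595878*sqrt(15)/5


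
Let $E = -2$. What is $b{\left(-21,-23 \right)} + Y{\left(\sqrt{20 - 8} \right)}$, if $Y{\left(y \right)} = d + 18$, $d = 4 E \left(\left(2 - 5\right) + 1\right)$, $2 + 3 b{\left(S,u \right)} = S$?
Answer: $\frac{79}{3} \approx 26.333$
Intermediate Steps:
$b{\left(S,u \right)} = - \frac{2}{3} + \frac{S}{3}$
$d = 16$ ($d = 4 \left(-2\right) \left(\left(2 - 5\right) + 1\right) = - 8 \left(-3 + 1\right) = \left(-8\right) \left(-2\right) = 16$)
$Y{\left(y \right)} = 34$ ($Y{\left(y \right)} = 16 + 18 = 34$)
$b{\left(-21,-23 \right)} + Y{\left(\sqrt{20 - 8} \right)} = \left(- \frac{2}{3} + \frac{1}{3} \left(-21\right)\right) + 34 = \left(- \frac{2}{3} - 7\right) + 34 = - \frac{23}{3} + 34 = \frac{79}{3}$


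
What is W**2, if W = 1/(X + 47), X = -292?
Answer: 1/60025 ≈ 1.6660e-5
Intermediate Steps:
W = -1/245 (W = 1/(-292 + 47) = 1/(-245) = -1/245 ≈ -0.0040816)
W**2 = (-1/245)**2 = 1/60025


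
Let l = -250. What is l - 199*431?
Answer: -86019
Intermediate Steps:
l - 199*431 = -250 - 199*431 = -250 - 85769 = -86019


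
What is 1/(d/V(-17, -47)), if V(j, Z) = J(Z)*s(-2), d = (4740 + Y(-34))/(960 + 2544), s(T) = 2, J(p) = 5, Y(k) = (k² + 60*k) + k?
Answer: 5840/637 ≈ 9.1680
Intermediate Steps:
Y(k) = k² + 61*k
d = 637/584 (d = (4740 - 34*(61 - 34))/(960 + 2544) = (4740 - 34*27)/3504 = (4740 - 918)*(1/3504) = 3822*(1/3504) = 637/584 ≈ 1.0908)
V(j, Z) = 10 (V(j, Z) = 5*2 = 10)
1/(d/V(-17, -47)) = 1/((637/584)/10) = 1/((637/584)*(⅒)) = 1/(637/5840) = 5840/637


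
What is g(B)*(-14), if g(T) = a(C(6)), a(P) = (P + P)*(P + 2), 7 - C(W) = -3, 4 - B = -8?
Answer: -3360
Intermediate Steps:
B = 12 (B = 4 - 1*(-8) = 4 + 8 = 12)
C(W) = 10 (C(W) = 7 - 1*(-3) = 7 + 3 = 10)
a(P) = 2*P*(2 + P) (a(P) = (2*P)*(2 + P) = 2*P*(2 + P))
g(T) = 240 (g(T) = 2*10*(2 + 10) = 2*10*12 = 240)
g(B)*(-14) = 240*(-14) = -3360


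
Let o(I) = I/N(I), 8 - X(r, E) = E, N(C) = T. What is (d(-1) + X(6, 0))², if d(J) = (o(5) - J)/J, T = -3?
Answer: 676/9 ≈ 75.111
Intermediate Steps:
N(C) = -3
X(r, E) = 8 - E
o(I) = -I/3 (o(I) = I/(-3) = I*(-⅓) = -I/3)
d(J) = (-5/3 - J)/J (d(J) = (-⅓*5 - J)/J = (-5/3 - J)/J)
(d(-1) + X(6, 0))² = ((-5/3 - 1*(-1))/(-1) + (8 - 1*0))² = (-(-5/3 + 1) + (8 + 0))² = (-1*(-⅔) + 8)² = (⅔ + 8)² = (26/3)² = 676/9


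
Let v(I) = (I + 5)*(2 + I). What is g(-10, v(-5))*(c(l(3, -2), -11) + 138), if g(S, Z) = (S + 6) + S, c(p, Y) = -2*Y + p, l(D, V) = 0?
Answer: -2240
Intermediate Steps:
c(p, Y) = p - 2*Y
v(I) = (2 + I)*(5 + I) (v(I) = (5 + I)*(2 + I) = (2 + I)*(5 + I))
g(S, Z) = 6 + 2*S (g(S, Z) = (6 + S) + S = 6 + 2*S)
g(-10, v(-5))*(c(l(3, -2), -11) + 138) = (6 + 2*(-10))*((0 - 2*(-11)) + 138) = (6 - 20)*((0 + 22) + 138) = -14*(22 + 138) = -14*160 = -2240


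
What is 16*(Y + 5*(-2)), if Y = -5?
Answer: -240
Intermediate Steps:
16*(Y + 5*(-2)) = 16*(-5 + 5*(-2)) = 16*(-5 - 10) = 16*(-15) = -240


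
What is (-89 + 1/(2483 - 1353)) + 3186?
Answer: 3499611/1130 ≈ 3097.0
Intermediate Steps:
(-89 + 1/(2483 - 1353)) + 3186 = (-89 + 1/1130) + 3186 = -100569/1130 + 3186 = 3499611/1130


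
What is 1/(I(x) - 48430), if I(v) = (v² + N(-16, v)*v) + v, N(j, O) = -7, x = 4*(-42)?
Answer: -1/19198 ≈ -5.2089e-5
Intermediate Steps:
x = -168
I(v) = v² - 6*v (I(v) = (v² - 7*v) + v = v² - 6*v)
1/(I(x) - 48430) = 1/(-168*(-6 - 168) - 48430) = 1/(-168*(-174) - 48430) = 1/(29232 - 48430) = 1/(-19198) = -1/19198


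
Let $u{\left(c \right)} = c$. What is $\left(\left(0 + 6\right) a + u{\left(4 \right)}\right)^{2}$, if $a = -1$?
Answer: $4$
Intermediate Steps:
$\left(\left(0 + 6\right) a + u{\left(4 \right)}\right)^{2} = \left(\left(0 + 6\right) \left(-1\right) + 4\right)^{2} = \left(6 \left(-1\right) + 4\right)^{2} = \left(-6 + 4\right)^{2} = \left(-2\right)^{2} = 4$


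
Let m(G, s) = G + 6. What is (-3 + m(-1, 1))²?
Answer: 4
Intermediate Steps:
m(G, s) = 6 + G
(-3 + m(-1, 1))² = (-3 + (6 - 1))² = (-3 + 5)² = 2² = 4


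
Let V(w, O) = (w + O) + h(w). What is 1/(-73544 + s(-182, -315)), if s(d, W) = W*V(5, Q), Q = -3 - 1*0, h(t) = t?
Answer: -1/75749 ≈ -1.3201e-5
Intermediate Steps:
Q = -3 (Q = -3 + 0 = -3)
V(w, O) = O + 2*w (V(w, O) = (w + O) + w = (O + w) + w = O + 2*w)
s(d, W) = 7*W (s(d, W) = W*(-3 + 2*5) = W*(-3 + 10) = W*7 = 7*W)
1/(-73544 + s(-182, -315)) = 1/(-73544 + 7*(-315)) = 1/(-73544 - 2205) = 1/(-75749) = -1/75749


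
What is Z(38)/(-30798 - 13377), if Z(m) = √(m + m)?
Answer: -2*√19/44175 ≈ -0.00019735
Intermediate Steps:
Z(m) = √2*√m (Z(m) = √(2*m) = √2*√m)
Z(38)/(-30798 - 13377) = (√2*√38)/(-30798 - 13377) = (2*√19)/(-44175) = (2*√19)*(-1/44175) = -2*√19/44175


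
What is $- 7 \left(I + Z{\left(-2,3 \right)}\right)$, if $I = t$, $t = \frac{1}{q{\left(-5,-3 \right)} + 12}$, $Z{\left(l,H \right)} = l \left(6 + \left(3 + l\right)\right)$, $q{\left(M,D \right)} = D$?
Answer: $\frac{875}{9} \approx 97.222$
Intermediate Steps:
$Z{\left(l,H \right)} = l \left(9 + l\right)$
$t = \frac{1}{9}$ ($t = \frac{1}{-3 + 12} = \frac{1}{9} \approx 0.11111$)
$I = \frac{1}{9} \approx 0.11111$
$- 7 \left(I + Z{\left(-2,3 \right)}\right) = - 7 \left(\frac{1}{9} - 2 \left(9 - 2\right)\right) = - 7 \left(\frac{1}{9} - 14\right) = \left(-7\right) \left(- \frac{125}{9}\right) = \frac{875}{9}$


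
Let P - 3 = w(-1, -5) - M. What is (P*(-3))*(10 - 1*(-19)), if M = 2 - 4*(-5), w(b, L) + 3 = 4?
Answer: 1566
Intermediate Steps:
w(b, L) = 1 (w(b, L) = -3 + 4 = 1)
M = 22 (M = 2 + 20 = 22)
P = -18 (P = 3 + (1 - 1*22) = 3 + (1 - 22) = 3 - 21 = -18)
(P*(-3))*(10 - 1*(-19)) = (-18*(-3))*(10 - 1*(-19)) = 54*(10 + 19) = 54*29 = 1566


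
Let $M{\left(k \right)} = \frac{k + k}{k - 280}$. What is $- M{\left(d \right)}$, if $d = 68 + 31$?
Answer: $\frac{198}{181} \approx 1.0939$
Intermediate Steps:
$d = 99$
$M{\left(k \right)} = \frac{2 k}{-280 + k}$
$- M{\left(d \right)} = - \frac{2 \cdot 99}{-280 + 99} = - \frac{2 \cdot 99}{-181} = - \frac{2 \cdot 99 \left(-1\right)}{181} = \left(-1\right) \left(- \frac{198}{181}\right) = \frac{198}{181}$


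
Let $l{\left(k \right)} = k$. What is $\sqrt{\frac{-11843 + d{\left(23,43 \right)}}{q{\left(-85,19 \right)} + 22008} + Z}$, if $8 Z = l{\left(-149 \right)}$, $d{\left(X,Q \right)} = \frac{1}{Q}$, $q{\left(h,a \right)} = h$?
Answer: $\frac{3 i \sqrt{30278048880090}}{3770756} \approx 4.3778 i$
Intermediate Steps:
$Z = - \frac{149}{8}$ ($Z = \frac{1}{8} \left(-149\right) = - \frac{149}{8} \approx -18.625$)
$\sqrt{\frac{-11843 + d{\left(23,43 \right)}}{q{\left(-85,19 \right)} + 22008} + Z} = \sqrt{\frac{-11843 + \frac{1}{43}}{-85 + 22008} - \frac{149}{8}} = \sqrt{\frac{-11843 + \frac{1}{43}}{21923} - \frac{149}{8}} = \sqrt{\left(- \frac{509248}{43}\right) \frac{1}{21923} - \frac{149}{8}} = \sqrt{- \frac{509248}{942689} - \frac{149}{8}} = \sqrt{- \frac{144534645}{7541512}} = \frac{3 i \sqrt{30278048880090}}{3770756}$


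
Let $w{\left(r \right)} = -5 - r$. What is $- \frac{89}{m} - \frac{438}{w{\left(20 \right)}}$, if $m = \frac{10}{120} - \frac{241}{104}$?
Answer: $\frac{999486}{17425} \approx 57.359$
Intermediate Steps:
$m = - \frac{697}{312}$ ($m = 10 \cdot \frac{1}{120} - \frac{241}{104} = \frac{1}{12} - \frac{241}{104} = - \frac{697}{312} \approx -2.234$)
$- \frac{89}{m} - \frac{438}{w{\left(20 \right)}} = - \frac{89}{- \frac{697}{312}} - \frac{438}{-5 - 20} = \left(-89\right) \left(- \frac{312}{697}\right) - \frac{438}{-5 - 20} = \frac{27768}{697} - \frac{438}{-25} = \frac{27768}{697} - - \frac{438}{25} = \frac{27768}{697} + \frac{438}{25} = \frac{999486}{17425}$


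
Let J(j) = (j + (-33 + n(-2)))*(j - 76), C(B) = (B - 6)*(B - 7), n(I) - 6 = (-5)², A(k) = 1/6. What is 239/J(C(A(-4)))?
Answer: -309744/1773263 ≈ -0.17467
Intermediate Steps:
A(k) = ⅙ (A(k) = 1*(⅙) = ⅙)
n(I) = 31 (n(I) = 6 + (-5)² = 6 + 25 = 31)
C(B) = (-7 + B)*(-6 + B) (C(B) = (-6 + B)*(-7 + B) = (-7 + B)*(-6 + B))
J(j) = (-76 + j)*(-2 + j) (J(j) = (j + (-33 + 31))*(j - 76) = (j - 2)*(-76 + j) = (-2 + j)*(-76 + j) = (-76 + j)*(-2 + j))
239/J(C(A(-4))) = 239/(152 + (42 + (⅙)² - 13*⅙)² - 78*(42 + (⅙)² - 13*⅙)) = 239/(152 + (42 + 1/36 - 13/6)² - 78*(42 + 1/36 - 13/6)) = 239/(152 + (1435/36)² - 78*1435/36) = 239/(152 + 2059225/1296 - 18655/6) = 239/(-1773263/1296) = 239*(-1296/1773263) = -309744/1773263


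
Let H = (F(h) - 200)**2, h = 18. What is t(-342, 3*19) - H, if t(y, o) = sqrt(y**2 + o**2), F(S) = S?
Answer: -33124 + 57*sqrt(37) ≈ -32777.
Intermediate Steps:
H = 33124 (H = (18 - 200)**2 = (-182)**2 = 33124)
t(y, o) = sqrt(o**2 + y**2)
t(-342, 3*19) - H = sqrt((3*19)**2 + (-342)**2) - 1*33124 = sqrt(57**2 + 116964) - 33124 = sqrt(3249 + 116964) - 33124 = sqrt(120213) - 33124 = 57*sqrt(37) - 33124 = -33124 + 57*sqrt(37)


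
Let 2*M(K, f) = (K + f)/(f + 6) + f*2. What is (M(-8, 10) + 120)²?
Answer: 4330561/256 ≈ 16916.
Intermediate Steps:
M(K, f) = f + (K + f)/(2*(6 + f)) (M(K, f) = ((K + f)/(f + 6) + f*2)/2 = ((K + f)/(6 + f) + 2*f)/2 = (2*f + (K + f)/(6 + f))/2 = f + (K + f)/(2*(6 + f)))
(M(-8, 10) + 120)² = ((-8 + 2*10² + 13*10)/(2*(6 + 10)) + 120)² = ((½)*(-8 + 2*100 + 130)/16 + 120)² = ((½)*(1/16)*(-8 + 200 + 130) + 120)² = ((½)*(1/16)*322 + 120)² = (161/16 + 120)² = (2081/16)² = 4330561/256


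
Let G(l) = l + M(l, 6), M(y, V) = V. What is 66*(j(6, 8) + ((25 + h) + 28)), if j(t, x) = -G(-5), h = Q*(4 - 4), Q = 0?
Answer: 3432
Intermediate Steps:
h = 0 (h = 0*(4 - 4) = 0*0 = 0)
G(l) = 6 + l (G(l) = l + 6 = 6 + l)
j(t, x) = -1 (j(t, x) = -(6 - 5) = -1*1 = -1)
66*(j(6, 8) + ((25 + h) + 28)) = 66*(-1 + ((25 + 0) + 28)) = 66*(-1 + (25 + 28)) = 66*(-1 + 53) = 66*52 = 3432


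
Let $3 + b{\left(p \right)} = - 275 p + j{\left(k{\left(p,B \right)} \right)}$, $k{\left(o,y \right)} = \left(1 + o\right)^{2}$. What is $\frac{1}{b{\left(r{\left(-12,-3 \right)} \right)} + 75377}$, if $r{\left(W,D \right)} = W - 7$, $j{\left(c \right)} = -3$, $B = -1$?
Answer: $\frac{1}{80596} \approx 1.2408 \cdot 10^{-5}$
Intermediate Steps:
$r{\left(W,D \right)} = -7 + W$
$b{\left(p \right)} = -6 - 275 p$ ($b{\left(p \right)} = -3 - \left(3 + 275 p\right) = -6 - 275 p$)
$\frac{1}{b{\left(r{\left(-12,-3 \right)} \right)} + 75377} = \frac{1}{\left(-6 - 275 \left(-7 - 12\right)\right) + 75377} = \frac{1}{\left(-6 - -5225\right) + 75377} = \frac{1}{\left(-6 + 5225\right) + 75377} = \frac{1}{5219 + 75377} = \frac{1}{80596}$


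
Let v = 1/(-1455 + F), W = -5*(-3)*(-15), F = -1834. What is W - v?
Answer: -740024/3289 ≈ -225.00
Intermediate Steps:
W = -225 (W = 15*(-15) = -225)
v = -1/3289 (v = 1/(-1455 - 1834) = 1/(-3289) = -1/3289 ≈ -0.00030404)
W - v = -225 - 1*(-1/3289) = -225 + 1/3289 = -740024/3289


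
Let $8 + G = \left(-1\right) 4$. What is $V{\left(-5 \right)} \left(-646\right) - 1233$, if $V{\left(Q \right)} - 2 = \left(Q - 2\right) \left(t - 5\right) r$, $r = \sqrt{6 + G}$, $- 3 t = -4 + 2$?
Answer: $-2525 - \frac{58786 i \sqrt{6}}{3} \approx -2525.0 - 47999.0 i$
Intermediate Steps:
$G = -12$ ($G = -8 - 4 = -12$)
$t = \frac{2}{3}$ ($t = - \frac{-4 + 2}{3} = \left(- \frac{1}{3}\right) \left(-2\right) = \frac{2}{3} \approx 0.66667$)
$r = i \sqrt{6}$ ($r = \sqrt{6 - 12} = \sqrt{-6} = i \sqrt{6} \approx 2.4495 i$)
$V{\left(Q \right)} = 2 + i \sqrt{6} \left(\frac{26}{3} - \frac{13 Q}{3}\right)$ ($V{\left(Q \right)} = 2 + \left(Q - 2\right) \left(\frac{2}{3} - 5\right) i \sqrt{6} = 2 + \left(-2 + Q\right) \left(- \frac{13}{3}\right) i \sqrt{6} = 2 + \left(\frac{26}{3} - \frac{13 Q}{3}\right) i \sqrt{6} = 2 + i \sqrt{6} \left(\frac{26}{3} - \frac{13 Q}{3}\right)$)
$V{\left(-5 \right)} \left(-646\right) - 1233 = \left(2 + \frac{26 i \sqrt{6}}{3} - \frac{13}{3} i \left(-5\right) \sqrt{6}\right) \left(-646\right) - 1233 = \left(2 + \frac{26 i \sqrt{6}}{3} + \frac{65 i \sqrt{6}}{3}\right) \left(-646\right) - 1233 = \left(2 + \frac{91 i \sqrt{6}}{3}\right) \left(-646\right) - 1233 = \left(-1292 - \frac{58786 i \sqrt{6}}{3}\right) - 1233 = -2525 - \frac{58786 i \sqrt{6}}{3}$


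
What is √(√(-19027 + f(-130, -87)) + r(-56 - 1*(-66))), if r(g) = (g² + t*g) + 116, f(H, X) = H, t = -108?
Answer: √(-864 + I*√19157) ≈ 2.3469 + 29.487*I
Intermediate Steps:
r(g) = 116 + g² - 108*g (r(g) = (g² - 108*g) + 116 = 116 + g² - 108*g)
√(√(-19027 + f(-130, -87)) + r(-56 - 1*(-66))) = √(√(-19027 - 130) + (116 + (-56 - 1*(-66))² - 108*(-56 - 1*(-66)))) = √(√(-19157) + (116 + (-56 + 66)² - 108*(-56 + 66))) = √(I*√19157 + (116 + 10² - 108*10)) = √(I*√19157 + (116 + 100 - 1080)) = √(I*√19157 - 864) = √(-864 + I*√19157)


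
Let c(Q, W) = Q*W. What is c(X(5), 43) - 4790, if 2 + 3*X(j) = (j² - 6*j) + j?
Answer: -14456/3 ≈ -4818.7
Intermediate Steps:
X(j) = -⅔ - 5*j/3 + j²/3 (X(j) = -⅔ + ((j² - 6*j) + j)/3 = -⅔ + (j² - 5*j)/3 = -⅔ + (-5*j/3 + j²/3) = -⅔ - 5*j/3 + j²/3)
c(X(5), 43) - 4790 = (-⅔ - 5/3*5 + (⅓)*5²)*43 - 4790 = (-⅔ - 25/3 + (⅓)*25)*43 - 4790 = (-⅔ - 25/3 + 25/3)*43 - 4790 = -⅔*43 - 4790 = -86/3 - 4790 = -14456/3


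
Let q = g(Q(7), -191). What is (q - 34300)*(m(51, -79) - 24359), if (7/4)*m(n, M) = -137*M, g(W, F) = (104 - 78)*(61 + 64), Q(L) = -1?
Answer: 3950212050/7 ≈ 5.6432e+8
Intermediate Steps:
g(W, F) = 3250 (g(W, F) = 26*125 = 3250)
m(n, M) = -548*M/7 (m(n, M) = 4*(-137*M)/7 = -548*M/7)
q = 3250
(q - 34300)*(m(51, -79) - 24359) = (3250 - 34300)*(-548/7*(-79) - 24359) = -31050*(43292/7 - 24359) = -31050*(-127221/7) = 3950212050/7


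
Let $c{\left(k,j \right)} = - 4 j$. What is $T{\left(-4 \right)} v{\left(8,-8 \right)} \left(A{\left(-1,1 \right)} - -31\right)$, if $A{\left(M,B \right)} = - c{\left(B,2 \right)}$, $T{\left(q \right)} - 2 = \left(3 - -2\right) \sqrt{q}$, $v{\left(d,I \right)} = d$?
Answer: $624 + 3120 i \approx 624.0 + 3120.0 i$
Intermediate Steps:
$T{\left(q \right)} = 2 + 5 \sqrt{q}$ ($T{\left(q \right)} = 2 + \left(3 - -2\right) \sqrt{q} = 2 + \left(3 + 2\right) \sqrt{q} = 2 + 5 \sqrt{q}$)
$A{\left(M,B \right)} = 8$ ($A{\left(M,B \right)} = - \left(-4\right) 2 = \left(-1\right) \left(-8\right) = 8$)
$T{\left(-4 \right)} v{\left(8,-8 \right)} \left(A{\left(-1,1 \right)} - -31\right) = \left(2 + 5 \sqrt{-4}\right) 8 \left(8 - -31\right) = \left(2 + 5 \cdot 2 i\right) 8 \left(8 + 31\right) = \left(2 + 10 i\right) 8 \cdot 39 = \left(16 + 80 i\right) 39 = 624 + 3120 i$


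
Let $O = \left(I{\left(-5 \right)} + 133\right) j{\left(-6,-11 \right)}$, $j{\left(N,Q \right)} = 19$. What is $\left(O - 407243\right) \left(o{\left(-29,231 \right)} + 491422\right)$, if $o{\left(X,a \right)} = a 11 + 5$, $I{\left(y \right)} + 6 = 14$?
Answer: $-199841669952$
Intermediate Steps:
$I{\left(y \right)} = 8$ ($I{\left(y \right)} = -6 + 14 = 8$)
$o{\left(X,a \right)} = 5 + 11 a$ ($o{\left(X,a \right)} = 11 a + 5 = 5 + 11 a$)
$O = 2679$ ($O = \left(8 + 133\right) 19 = 141 \cdot 19 = 2679$)
$\left(O - 407243\right) \left(o{\left(-29,231 \right)} + 491422\right) = \left(2679 - 407243\right) \left(\left(5 + 11 \cdot 231\right) + 491422\right) = - 404564 \left(\left(5 + 2541\right) + 491422\right) = - 404564 \left(2546 + 491422\right) = \left(-404564\right) 493968 = -199841669952$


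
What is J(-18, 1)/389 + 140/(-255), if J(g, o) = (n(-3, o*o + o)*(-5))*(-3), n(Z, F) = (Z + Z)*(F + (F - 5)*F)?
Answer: 7468/19839 ≈ 0.37643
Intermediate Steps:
n(Z, F) = 2*Z*(F + F*(-5 + F)) (n(Z, F) = (2*Z)*(F + (-5 + F)*F) = (2*Z)*(F + F*(-5 + F)) = 2*Z*(F + F*(-5 + F)))
J(g, o) = -90*(o + o²)*(-4 + o + o²) (J(g, o) = ((2*(o*o + o)*(-3)*(-4 + (o*o + o)))*(-5))*(-3) = ((2*(o² + o)*(-3)*(-4 + (o² + o)))*(-5))*(-3) = ((2*(o + o²)*(-3)*(-4 + (o + o²)))*(-5))*(-3) = ((2*(o + o²)*(-3)*(-4 + o + o²))*(-5))*(-3) = (-6*(o + o²)*(-4 + o + o²)*(-5))*(-3) = (30*(o + o²)*(-4 + o + o²))*(-3) = -90*(o + o²)*(-4 + o + o²))
J(-18, 1)/389 + 140/(-255) = -90*1*(1 + 1)*(-4 + 1*(1 + 1))/389 + 140/(-255) = -90*1*2*(-4 + 1*2)*(1/389) + 140*(-1/255) = -90*1*2*(-4 + 2)*(1/389) - 28/51 = -90*1*2*(-2)*(1/389) - 28/51 = 360*(1/389) - 28/51 = 360/389 - 28/51 = 7468/19839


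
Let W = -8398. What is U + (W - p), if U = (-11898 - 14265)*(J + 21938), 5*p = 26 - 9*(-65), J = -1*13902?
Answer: -1051271941/5 ≈ -2.1025e+8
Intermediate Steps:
J = -13902
p = 611/5 (p = (26 - 9*(-65))/5 = (26 + 585)/5 = (1/5)*611 = 611/5 ≈ 122.20)
U = -210245868 (U = (-11898 - 14265)*(-13902 + 21938) = -26163*8036 = -210245868)
U + (W - p) = -210245868 + (-8398 - 1*611/5) = -210245868 + (-8398 - 611/5) = -210245868 - 42601/5 = -1051271941/5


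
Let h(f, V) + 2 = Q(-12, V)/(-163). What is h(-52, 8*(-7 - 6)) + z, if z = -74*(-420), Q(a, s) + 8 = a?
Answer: 5065734/163 ≈ 31078.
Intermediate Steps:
Q(a, s) = -8 + a
h(f, V) = -306/163 (h(f, V) = -2 + (-8 - 12)/(-163) = -2 - 20*(-1/163) = -2 + 20/163 = -306/163)
z = 31080
h(-52, 8*(-7 - 6)) + z = -306/163 + 31080 = 5065734/163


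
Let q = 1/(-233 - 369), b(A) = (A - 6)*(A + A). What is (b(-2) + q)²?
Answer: 371063169/362404 ≈ 1023.9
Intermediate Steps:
b(A) = 2*A*(-6 + A) (b(A) = (-6 + A)*(2*A) = 2*A*(-6 + A))
q = -1/602 (q = 1/(-602) = -1/602 ≈ -0.0016611)
(b(-2) + q)² = (2*(-2)*(-6 - 2) - 1/602)² = (2*(-2)*(-8) - 1/602)² = (32 - 1/602)² = (19263/602)² = 371063169/362404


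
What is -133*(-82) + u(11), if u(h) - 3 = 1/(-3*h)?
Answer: 359996/33 ≈ 10909.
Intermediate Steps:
u(h) = 3 - 1/(3*h) (u(h) = 3 + 1/(-3*h) = 3 - 1/(3*h))
-133*(-82) + u(11) = -133*(-82) + (3 - 1/3/11) = 10906 + (3 - 1/3*1/11) = 10906 + (3 - 1/33) = 10906 + 98/33 = 359996/33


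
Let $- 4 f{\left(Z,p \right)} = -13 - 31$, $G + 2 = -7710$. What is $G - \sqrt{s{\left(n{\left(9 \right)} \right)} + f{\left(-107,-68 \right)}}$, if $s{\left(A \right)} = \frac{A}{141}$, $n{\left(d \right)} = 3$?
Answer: $-7712 - \frac{\sqrt{24346}}{47} \approx -7715.3$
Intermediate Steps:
$G = -7712$ ($G = -2 - 7710 = -7712$)
$f{\left(Z,p \right)} = 11$ ($f{\left(Z,p \right)} = - \frac{-13 - 31}{4} = \left(- \frac{1}{4}\right) \left(-44\right) = 11$)
$s{\left(A \right)} = \frac{A}{141}$ ($s{\left(A \right)} = A \frac{1}{141} = \frac{A}{141}$)
$G - \sqrt{s{\left(n{\left(9 \right)} \right)} + f{\left(-107,-68 \right)}} = -7712 - \sqrt{\frac{1}{141} \cdot 3 + 11} = -7712 - \sqrt{\frac{1}{47} + 11} = -7712 - \sqrt{\frac{518}{47}} = -7712 - \frac{\sqrt{24346}}{47}$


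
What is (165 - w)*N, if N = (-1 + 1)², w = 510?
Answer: 0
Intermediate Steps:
N = 0 (N = 0² = 0)
(165 - w)*N = (165 - 1*510)*0 = (165 - 510)*0 = -345*0 = 0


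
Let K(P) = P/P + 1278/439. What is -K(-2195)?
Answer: -1717/439 ≈ -3.9112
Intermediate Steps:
K(P) = 1717/439 (K(P) = 1 + 1278*(1/439) = 1 + 1278/439 = 1717/439)
-K(-2195) = -1*1717/439 = -1717/439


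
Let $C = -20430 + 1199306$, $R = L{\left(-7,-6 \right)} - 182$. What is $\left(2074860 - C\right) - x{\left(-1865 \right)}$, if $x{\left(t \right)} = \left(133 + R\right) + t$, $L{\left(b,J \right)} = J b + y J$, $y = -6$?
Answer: $897820$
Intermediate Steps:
$L{\left(b,J \right)} = - 6 J + J b$ ($L{\left(b,J \right)} = J b - 6 J = - 6 J + J b$)
$R = -104$ ($R = - 6 \left(-6 - 7\right) - 182 = \left(-6\right) \left(-13\right) - 182 = 78 - 182 = -104$)
$C = 1178876$
$x{\left(t \right)} = 29 + t$ ($x{\left(t \right)} = \left(133 - 104\right) + t = 29 + t$)
$\left(2074860 - C\right) - x{\left(-1865 \right)} = \left(2074860 - 1178876\right) - \left(29 - 1865\right) = \left(2074860 - 1178876\right) - -1836 = 895984 + 1836 = 897820$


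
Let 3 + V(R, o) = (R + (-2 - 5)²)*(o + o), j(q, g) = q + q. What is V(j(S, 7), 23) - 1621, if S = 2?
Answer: 814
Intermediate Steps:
j(q, g) = 2*q
V(R, o) = -3 + 2*o*(49 + R) (V(R, o) = -3 + (R + (-2 - 5)²)*(o + o) = -3 + (R + (-7)²)*(2*o) = -3 + (R + 49)*(2*o) = -3 + (49 + R)*(2*o) = -3 + 2*o*(49 + R))
V(j(S, 7), 23) - 1621 = (-3 + 98*23 + 2*(2*2)*23) - 1621 = (-3 + 2254 + 2*4*23) - 1621 = (-3 + 2254 + 184) - 1621 = 2435 - 1621 = 814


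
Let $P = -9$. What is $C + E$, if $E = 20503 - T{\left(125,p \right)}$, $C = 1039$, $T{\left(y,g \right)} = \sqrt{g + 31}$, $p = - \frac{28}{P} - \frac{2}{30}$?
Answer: $21542 - \frac{2 \sqrt{1915}}{15} \approx 21536.0$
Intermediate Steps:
$p = \frac{137}{45}$ ($p = - \frac{28}{-9} - \frac{2}{30} = \left(-28\right) \left(- \frac{1}{9}\right) - \frac{1}{15} = \frac{28}{9} - \frac{1}{15} = \frac{137}{45} \approx 3.0444$)
$T{\left(y,g \right)} = \sqrt{31 + g}$
$E = 20503 - \frac{2 \sqrt{1915}}{15}$ ($E = 20503 - \sqrt{31 + \frac{137}{45}} = 20503 - \sqrt{\frac{1532}{45}} = 20503 - \frac{2 \sqrt{1915}}{15} \approx 20497.0$)
$C + E = 1039 + \left(20503 - \frac{2 \sqrt{1915}}{15}\right) = 21542 - \frac{2 \sqrt{1915}}{15}$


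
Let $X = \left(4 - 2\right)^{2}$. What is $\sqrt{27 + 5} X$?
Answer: $16 \sqrt{2} \approx 22.627$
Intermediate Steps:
$X = 4$ ($X = 2^{2} = 4$)
$\sqrt{27 + 5} X = \sqrt{27 + 5} \cdot 4 = \sqrt{32} \cdot 4 = 4 \sqrt{2} \cdot 4 = 16 \sqrt{2}$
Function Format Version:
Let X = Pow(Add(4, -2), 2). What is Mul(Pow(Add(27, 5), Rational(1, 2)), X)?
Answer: Mul(16, Pow(2, Rational(1, 2))) ≈ 22.627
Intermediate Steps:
X = 4 (X = Pow(2, 2) = 4)
Mul(Pow(Add(27, 5), Rational(1, 2)), X) = Mul(Pow(Add(27, 5), Rational(1, 2)), 4) = Mul(Pow(32, Rational(1, 2)), 4) = Mul(Mul(4, Pow(2, Rational(1, 2))), 4) = Mul(16, Pow(2, Rational(1, 2)))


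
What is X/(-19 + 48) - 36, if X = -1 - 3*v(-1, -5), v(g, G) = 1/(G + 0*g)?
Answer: -5222/145 ≈ -36.014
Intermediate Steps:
v(g, G) = 1/G (v(g, G) = 1/(G + 0) = 1/G)
X = -⅖ (X = -1 - 3/(-5) = -1 - 3*(-⅕) = -1 + ⅗ = -⅖ ≈ -0.40000)
X/(-19 + 48) - 36 = -⅖/(-19 + 48) - 36 = -⅖/29 - 36 = (1/29)*(-⅖) - 36 = -2/145 - 36 = -5222/145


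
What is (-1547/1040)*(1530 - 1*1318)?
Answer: -6307/20 ≈ -315.35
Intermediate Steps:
(-1547/1040)*(1530 - 1*1318) = (-1547*1/1040)*(1530 - 1318) = -119/80*212 = -6307/20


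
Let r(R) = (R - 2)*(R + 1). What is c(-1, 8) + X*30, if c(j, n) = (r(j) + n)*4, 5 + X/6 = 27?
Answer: 3992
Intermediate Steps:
X = 132 (X = -30 + 6*27 = -30 + 162 = 132)
r(R) = (1 + R)*(-2 + R) (r(R) = (-2 + R)*(1 + R) = (1 + R)*(-2 + R))
c(j, n) = -8 - 4*j + 4*n + 4*j² (c(j, n) = ((-2 + j² - j) + n)*4 = (-2 + n + j² - j)*4 = -8 - 4*j + 4*n + 4*j²)
c(-1, 8) + X*30 = (-8 - 4*(-1) + 4*8 + 4*(-1)²) + 132*30 = (-8 + 4 + 32 + 4*1) + 3960 = (-8 + 4 + 32 + 4) + 3960 = 32 + 3960 = 3992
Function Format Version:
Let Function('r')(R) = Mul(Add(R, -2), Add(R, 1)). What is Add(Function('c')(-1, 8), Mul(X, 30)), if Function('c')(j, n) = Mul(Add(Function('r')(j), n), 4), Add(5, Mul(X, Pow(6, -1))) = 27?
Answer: 3992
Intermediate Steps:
X = 132 (X = Add(-30, Mul(6, 27)) = Add(-30, 162) = 132)
Function('r')(R) = Mul(Add(1, R), Add(-2, R)) (Function('r')(R) = Mul(Add(-2, R), Add(1, R)) = Mul(Add(1, R), Add(-2, R)))
Function('c')(j, n) = Add(-8, Mul(-4, j), Mul(4, n), Mul(4, Pow(j, 2))) (Function('c')(j, n) = Mul(Add(Add(-2, Pow(j, 2), Mul(-1, j)), n), 4) = Mul(Add(-2, n, Pow(j, 2), Mul(-1, j)), 4) = Add(-8, Mul(-4, j), Mul(4, n), Mul(4, Pow(j, 2))))
Add(Function('c')(-1, 8), Mul(X, 30)) = Add(Add(-8, Mul(-4, -1), Mul(4, 8), Mul(4, Pow(-1, 2))), Mul(132, 30)) = Add(Add(-8, 4, 32, Mul(4, 1)), 3960) = Add(Add(-8, 4, 32, 4), 3960) = Add(32, 3960) = 3992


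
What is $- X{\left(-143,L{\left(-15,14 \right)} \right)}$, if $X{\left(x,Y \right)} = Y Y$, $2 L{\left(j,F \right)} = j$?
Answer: $- \frac{225}{4} \approx -56.25$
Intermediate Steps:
$L{\left(j,F \right)} = \frac{j}{2}$
$X{\left(x,Y \right)} = Y^{2}$
$- X{\left(-143,L{\left(-15,14 \right)} \right)} = - \left(\frac{1}{2} \left(-15\right)\right)^{2} = - \left(- \frac{15}{2}\right)^{2} = \left(-1\right) \frac{225}{4} = - \frac{225}{4}$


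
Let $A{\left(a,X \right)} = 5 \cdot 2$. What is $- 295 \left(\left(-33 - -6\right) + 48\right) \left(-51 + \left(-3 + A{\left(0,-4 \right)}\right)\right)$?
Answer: $272580$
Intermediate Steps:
$A{\left(a,X \right)} = 10$
$- 295 \left(\left(-33 - -6\right) + 48\right) \left(-51 + \left(-3 + A{\left(0,-4 \right)}\right)\right) = - 295 \left(\left(-33 - -6\right) + 48\right) \left(-51 + \left(-3 + 10\right)\right) = - 295 \left(\left(-33 + 6\right) + 48\right) \left(-51 + 7\right) = - 295 \left(-27 + 48\right) \left(-44\right) = - 295 \cdot 21 \left(-44\right) = \left(-295\right) \left(-924\right) = 272580$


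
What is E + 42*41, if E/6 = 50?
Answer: 2022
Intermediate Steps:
E = 300 (E = 6*50 = 300)
E + 42*41 = 300 + 42*41 = 300 + 1722 = 2022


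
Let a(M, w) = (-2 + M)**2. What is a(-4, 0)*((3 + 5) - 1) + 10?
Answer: 262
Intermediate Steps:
a(-4, 0)*((3 + 5) - 1) + 10 = (-2 - 4)**2*((3 + 5) - 1) + 10 = (-6)**2*(8 - 1) + 10 = 36*7 + 10 = 252 + 10 = 262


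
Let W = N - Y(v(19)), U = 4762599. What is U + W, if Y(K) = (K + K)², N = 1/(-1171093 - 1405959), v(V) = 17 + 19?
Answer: 12260105840579/2577052 ≈ 4.7574e+6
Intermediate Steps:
v(V) = 36
N = -1/2577052 (N = 1/(-2577052) = -1/2577052 ≈ -3.8804e-7)
Y(K) = 4*K² (Y(K) = (2*K)² = 4*K²)
W = -13359437569/2577052 (W = -1/2577052 - 4*36² = -1/2577052 - 4*1296 = -1/2577052 - 1*5184 = -1/2577052 - 5184 = -13359437569/2577052 ≈ -5184.0)
U + W = 4762599 - 13359437569/2577052 = 12260105840579/2577052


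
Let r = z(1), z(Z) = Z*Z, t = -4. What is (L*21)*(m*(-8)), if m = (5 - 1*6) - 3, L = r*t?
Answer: -2688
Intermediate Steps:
z(Z) = Z²
r = 1 (r = 1² = 1)
L = -4 (L = 1*(-4) = -4)
m = -4 (m = (5 - 6) - 3 = -1 - 3 = -4)
(L*21)*(m*(-8)) = (-4*21)*(-4*(-8)) = -84*32 = -2688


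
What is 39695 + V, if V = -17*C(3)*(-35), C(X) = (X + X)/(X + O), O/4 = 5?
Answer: 916555/23 ≈ 39850.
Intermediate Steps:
O = 20 (O = 4*5 = 20)
C(X) = 2*X/(20 + X) (C(X) = (X + X)/(X + 20) = (2*X)/(20 + X) = 2*X/(20 + X))
V = 3570/23 (V = -34*3/(20 + 3)*(-35) = -34*3/23*(-35) = -17*6/23*(-35) = -102/23*(-35) = 3570/23 ≈ 155.22)
39695 + V = 39695 + 3570/23 = 916555/23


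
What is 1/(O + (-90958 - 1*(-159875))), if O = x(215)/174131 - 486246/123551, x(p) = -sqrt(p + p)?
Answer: 31896738678787765463838931/2198102007060916136668194383571 + 2658083525871731*sqrt(430)/2198102007060916136668194383571 ≈ 1.4511e-5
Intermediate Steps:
x(p) = -sqrt(2)*sqrt(p) (x(p) = -sqrt(2*p) = -sqrt(2)*sqrt(p))
O = -486246/123551 - sqrt(430)/174131 (O = -sqrt(2)*sqrt(215)/174131 - 486246/123551 = -sqrt(430)*(1/174131) - 486246*1/123551 = -sqrt(430)/174131 - 486246/123551 = -486246/123551 - sqrt(430)/174131 ≈ -3.9357)
1/(O + (-90958 - 1*(-159875))) = 1/((-486246/123551 - sqrt(430)/174131) + (-90958 - 1*(-159875))) = 1/((-486246/123551 - sqrt(430)/174131) + (-90958 + 159875)) = 1/((-486246/123551 - sqrt(430)/174131) + 68917) = 1/(8514278021/123551 - sqrt(430)/174131)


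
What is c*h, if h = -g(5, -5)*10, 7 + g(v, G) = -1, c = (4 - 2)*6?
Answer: 960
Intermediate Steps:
c = 12 (c = 2*6 = 12)
g(v, G) = -8 (g(v, G) = -7 - 1 = -8)
h = 80 (h = -1*(-8)*10 = 8*10 = 80)
c*h = 12*80 = 960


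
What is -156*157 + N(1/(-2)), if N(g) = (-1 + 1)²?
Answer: -24492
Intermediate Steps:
N(g) = 0 (N(g) = 0² = 0)
-156*157 + N(1/(-2)) = -156*157 + 0 = -24492 + 0 = -24492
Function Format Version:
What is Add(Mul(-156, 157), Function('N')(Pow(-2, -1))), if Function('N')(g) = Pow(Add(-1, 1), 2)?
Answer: -24492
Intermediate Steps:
Function('N')(g) = 0 (Function('N')(g) = Pow(0, 2) = 0)
Add(Mul(-156, 157), Function('N')(Pow(-2, -1))) = Add(Mul(-156, 157), 0) = Add(-24492, 0) = -24492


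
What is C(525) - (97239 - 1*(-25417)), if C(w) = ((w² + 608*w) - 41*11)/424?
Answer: -25705885/212 ≈ -1.2125e+5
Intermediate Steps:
C(w) = -451/424 + w²/424 + 76*w/53 (C(w) = ((w² + 608*w) - 451)*(1/424) = (-451 + w² + 608*w)*(1/424) = -451/424 + w²/424 + 76*w/53)
C(525) - (97239 - 1*(-25417)) = (-451/424 + (1/424)*525² + (76/53)*525) - (97239 - 1*(-25417)) = (-451/424 + (1/424)*275625 + 39900/53) - (97239 + 25417) = (-451/424 + 275625/424 + 39900/53) - 1*122656 = 297187/212 - 122656 = -25705885/212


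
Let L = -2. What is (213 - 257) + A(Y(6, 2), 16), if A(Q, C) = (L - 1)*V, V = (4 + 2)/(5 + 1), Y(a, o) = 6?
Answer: -47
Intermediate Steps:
V = 1 (V = 6/6 = 6*(⅙) = 1)
A(Q, C) = -3 (A(Q, C) = (-2 - 1)*1 = -3*1 = -3)
(213 - 257) + A(Y(6, 2), 16) = (213 - 257) - 3 = -44 - 3 = -47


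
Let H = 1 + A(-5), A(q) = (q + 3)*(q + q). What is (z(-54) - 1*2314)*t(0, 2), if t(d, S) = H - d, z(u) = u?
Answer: -49728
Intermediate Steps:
A(q) = 2*q*(3 + q) (A(q) = (3 + q)*(2*q) = 2*q*(3 + q))
H = 21 (H = 1 + 2*(-5)*(3 - 5) = 1 + 2*(-5)*(-2) = 1 + 20 = 21)
t(d, S) = 21 - d
(z(-54) - 1*2314)*t(0, 2) = (-54 - 1*2314)*(21 - 1*0) = (-54 - 2314)*(21 + 0) = -2368*21 = -49728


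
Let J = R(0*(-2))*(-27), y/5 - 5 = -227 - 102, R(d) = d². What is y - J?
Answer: -1620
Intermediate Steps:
y = -1620 (y = 25 + 5*(-227 - 102) = 25 + 5*(-329) = 25 - 1645 = -1620)
J = 0 (J = (0*(-2))²*(-27) = 0²*(-27) = 0*(-27) = 0)
y - J = -1620 - 1*0 = -1620 + 0 = -1620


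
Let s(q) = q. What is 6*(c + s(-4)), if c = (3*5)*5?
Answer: 426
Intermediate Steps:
c = 75 (c = 15*5 = 75)
6*(c + s(-4)) = 6*(75 - 4) = 6*71 = 426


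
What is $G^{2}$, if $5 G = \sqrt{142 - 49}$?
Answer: $\frac{93}{25} \approx 3.72$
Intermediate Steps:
$G = \frac{\sqrt{93}}{5}$ ($G = \frac{\sqrt{142 - 49}}{5} = \frac{\sqrt{93}}{5} \approx 1.9287$)
$G^{2} = \left(\frac{\sqrt{93}}{5}\right)^{2} = \frac{93}{25}$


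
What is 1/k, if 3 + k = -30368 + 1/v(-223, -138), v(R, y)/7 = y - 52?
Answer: -1330/40393431 ≈ -3.2926e-5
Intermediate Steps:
v(R, y) = -364 + 7*y (v(R, y) = 7*(y - 52) = 7*(-52 + y) = -364 + 7*y)
k = -40393431/1330 (k = -3 + (-30368 + 1/(-364 + 7*(-138))) = -3 + (-30368 + 1/(-364 - 966)) = -3 + (-30368 + 1/(-1330)) = -3 + (-30368 - 1/1330) = -3 - 40389441/1330 = -40393431/1330 ≈ -30371.)
1/k = 1/(-40393431/1330) = -1330/40393431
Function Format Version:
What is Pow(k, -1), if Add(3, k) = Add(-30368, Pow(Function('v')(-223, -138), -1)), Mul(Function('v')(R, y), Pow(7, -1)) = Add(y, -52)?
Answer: Rational(-1330, 40393431) ≈ -3.2926e-5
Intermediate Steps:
Function('v')(R, y) = Add(-364, Mul(7, y)) (Function('v')(R, y) = Mul(7, Add(y, -52)) = Mul(7, Add(-52, y)) = Add(-364, Mul(7, y)))
k = Rational(-40393431, 1330) (k = Add(-3, Add(-30368, Pow(Add(-364, Mul(7, -138)), -1))) = Add(-3, Add(-30368, Pow(Add(-364, -966), -1))) = Add(-3, Add(-30368, Pow(-1330, -1))) = Add(-3, Add(-30368, Rational(-1, 1330))) = Add(-3, Rational(-40389441, 1330)) = Rational(-40393431, 1330) ≈ -30371.)
Pow(k, -1) = Pow(Rational(-40393431, 1330), -1) = Rational(-1330, 40393431)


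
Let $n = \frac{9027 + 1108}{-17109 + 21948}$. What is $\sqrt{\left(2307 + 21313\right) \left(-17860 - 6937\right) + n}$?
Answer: $\frac{65 i \sqrt{3246112482483}}{4839} \approx 24201.0 i$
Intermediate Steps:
$n = \frac{10135}{4839} \approx 2.0944$
$\sqrt{\left(2307 + 21313\right) \left(-17860 - 6937\right) + n} = \sqrt{\left(2307 + 21313\right) \left(-17860 - 6937\right) + \frac{10135}{4839}} = \sqrt{23620 \left(-24797\right) + \frac{10135}{4839}} = \sqrt{-585705140 + \frac{10135}{4839}} = \sqrt{- \frac{2834227162325}{4839}} = \frac{65 i \sqrt{3246112482483}}{4839}$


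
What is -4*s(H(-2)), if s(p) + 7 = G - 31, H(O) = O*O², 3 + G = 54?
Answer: -52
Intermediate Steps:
G = 51 (G = -3 + 54 = 51)
H(O) = O³
s(p) = 13 (s(p) = -7 + (51 - 31) = -7 + 20 = 13)
-4*s(H(-2)) = -4*13 = -52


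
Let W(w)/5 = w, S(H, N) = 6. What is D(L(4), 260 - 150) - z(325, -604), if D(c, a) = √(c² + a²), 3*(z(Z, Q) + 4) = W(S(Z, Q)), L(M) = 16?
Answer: -6 + 2*√3089 ≈ 105.16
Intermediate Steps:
W(w) = 5*w
z(Z, Q) = 6 (z(Z, Q) = -4 + (5*6)/3 = -4 + (⅓)*30 = -4 + 10 = 6)
D(c, a) = √(a² + c²)
D(L(4), 260 - 150) - z(325, -604) = √((260 - 150)² + 16²) - 1*6 = √(110² + 256) - 6 = √(12100 + 256) - 6 = √12356 - 6 = 2*√3089 - 6 = -6 + 2*√3089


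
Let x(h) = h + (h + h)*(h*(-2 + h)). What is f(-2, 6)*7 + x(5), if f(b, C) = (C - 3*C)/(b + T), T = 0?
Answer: 197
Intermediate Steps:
x(h) = h + 2*h²*(-2 + h) (x(h) = h + (2*h)*(h*(-2 + h)) = h + 2*h²*(-2 + h))
f(b, C) = -2*C/b (f(b, C) = (C - 3*C)/(b + 0) = (-2*C)/b = -2*C/b)
f(-2, 6)*7 + x(5) = -2*6/(-2)*7 + 5*(1 - 4*5 + 2*5²) = -2*6*(-½)*7 + 5*(1 - 20 + 2*25) = 6*7 + 5*(1 - 20 + 50) = 42 + 5*31 = 42 + 155 = 197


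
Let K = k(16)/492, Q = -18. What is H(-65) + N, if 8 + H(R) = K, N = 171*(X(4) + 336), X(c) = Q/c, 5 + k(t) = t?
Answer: 27885833/492 ≈ 56679.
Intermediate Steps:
k(t) = -5 + t
X(c) = -18/c
N = 113373/2 (N = 171*(-18/4 + 336) = 171*(-18*1/4 + 336) = 171*(-9/2 + 336) = 171*(663/2) = 113373/2 ≈ 56687.)
K = 11/492 (K = (-5 + 16)/492 = 11*(1/492) = 11/492 ≈ 0.022358)
H(R) = -3925/492 (H(R) = -8 + 11/492 = -3925/492)
H(-65) + N = -3925/492 + 113373/2 = 27885833/492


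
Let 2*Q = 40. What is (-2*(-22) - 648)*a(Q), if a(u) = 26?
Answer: -15704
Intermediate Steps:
Q = 20 (Q = (1/2)*40 = 20)
(-2*(-22) - 648)*a(Q) = (-2*(-22) - 648)*26 = (44 - 648)*26 = -604*26 = -15704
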